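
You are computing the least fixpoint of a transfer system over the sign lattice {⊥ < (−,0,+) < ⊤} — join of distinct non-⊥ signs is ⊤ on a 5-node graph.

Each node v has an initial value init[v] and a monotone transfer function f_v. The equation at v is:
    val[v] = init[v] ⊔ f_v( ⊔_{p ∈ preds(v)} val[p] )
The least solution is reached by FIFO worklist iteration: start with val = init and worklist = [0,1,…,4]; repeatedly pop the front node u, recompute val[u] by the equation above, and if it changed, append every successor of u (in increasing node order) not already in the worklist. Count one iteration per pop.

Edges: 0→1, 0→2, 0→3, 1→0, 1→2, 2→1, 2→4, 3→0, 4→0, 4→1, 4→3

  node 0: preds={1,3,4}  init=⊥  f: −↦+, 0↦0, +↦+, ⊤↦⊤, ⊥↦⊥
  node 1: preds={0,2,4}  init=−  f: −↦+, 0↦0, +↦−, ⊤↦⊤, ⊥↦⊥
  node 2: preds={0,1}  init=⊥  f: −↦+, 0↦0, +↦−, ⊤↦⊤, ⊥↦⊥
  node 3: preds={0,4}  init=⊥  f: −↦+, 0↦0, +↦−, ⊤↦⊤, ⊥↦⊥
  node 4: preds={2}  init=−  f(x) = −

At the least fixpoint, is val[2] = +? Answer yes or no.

Trace (9 dequeues):
  [1] u=0 | in − | out + | prev ⊥ | push {}
  [2] u=1 | in ⊤ | out ⊤ | prev − | push {0}
  [3] u=2 | in ⊤ | out ⊤ | prev ⊥ | push {1}
  [4] u=3 | in ⊤ | out ⊤ | prev ⊥ | push {}
  [5] u=4 | in ⊤ | out − | ==
  [6] u=0 | in ⊤ | out ⊤ | prev + | push {2,3}
  [7] u=1 | in ⊤ | out ⊤ | ==
  [8] u=2 | in ⊤ | out ⊤ | ==
  [9] u=3 | in ⊤ | out ⊤ | ==

Converged values:
  [0] ⊤
  [1] ⊤
  [2] ⊤
  [3] ⊤
  [4] −

no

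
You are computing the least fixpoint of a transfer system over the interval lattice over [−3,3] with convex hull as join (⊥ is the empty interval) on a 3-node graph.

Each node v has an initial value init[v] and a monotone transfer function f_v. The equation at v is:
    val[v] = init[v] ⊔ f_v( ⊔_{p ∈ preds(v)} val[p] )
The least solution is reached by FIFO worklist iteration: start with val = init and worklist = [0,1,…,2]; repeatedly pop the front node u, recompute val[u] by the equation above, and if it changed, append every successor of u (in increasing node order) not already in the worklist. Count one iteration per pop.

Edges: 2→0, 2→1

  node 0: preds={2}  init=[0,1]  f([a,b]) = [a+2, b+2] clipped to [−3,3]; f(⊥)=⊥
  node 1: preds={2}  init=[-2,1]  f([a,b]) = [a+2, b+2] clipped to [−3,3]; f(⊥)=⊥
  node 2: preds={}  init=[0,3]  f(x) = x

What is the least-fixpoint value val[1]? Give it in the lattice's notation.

Worklist (3 pops):
  #1 pop 0: in=[0,3] → [0,3] (was [0,1]); enqueue []
  #2 pop 1: in=[0,3] → [-2,3] (was [-2,1]); enqueue []
  #3 pop 2: in=⊥ → [0,3] (no change)

Fixpoint:
  val[0] = [0,3]
  val[1] = [-2,3]
  val[2] = [0,3]

[-2,3]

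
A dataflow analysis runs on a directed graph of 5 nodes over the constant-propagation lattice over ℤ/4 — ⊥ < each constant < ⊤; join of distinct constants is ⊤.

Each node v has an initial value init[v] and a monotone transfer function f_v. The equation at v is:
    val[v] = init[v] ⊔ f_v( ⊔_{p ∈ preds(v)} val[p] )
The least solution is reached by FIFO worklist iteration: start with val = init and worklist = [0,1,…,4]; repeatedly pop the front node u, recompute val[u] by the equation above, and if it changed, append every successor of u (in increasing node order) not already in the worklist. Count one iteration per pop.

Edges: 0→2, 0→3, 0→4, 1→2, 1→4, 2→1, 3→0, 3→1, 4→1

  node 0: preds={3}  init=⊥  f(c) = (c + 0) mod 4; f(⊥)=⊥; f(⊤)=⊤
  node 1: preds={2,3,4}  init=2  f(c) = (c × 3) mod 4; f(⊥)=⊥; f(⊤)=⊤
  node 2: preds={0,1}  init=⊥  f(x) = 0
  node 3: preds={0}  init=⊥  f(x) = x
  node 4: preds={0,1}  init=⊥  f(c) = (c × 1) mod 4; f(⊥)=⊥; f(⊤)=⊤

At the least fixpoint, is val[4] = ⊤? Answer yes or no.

yes

Worklist (9 pops):
  #1 pop 0: in=⊥ → ⊥ (no change)
  #2 pop 1: in=⊥ → 2 (no change)
  #3 pop 2: in=2 → 0 (was ⊥); enqueue [1]
  #4 pop 3: in=⊥ → ⊥ (no change)
  #5 pop 4: in=2 → 2 (was ⊥); enqueue []
  #6 pop 1: in=⊤ → ⊤ (was 2); enqueue [2,4]
  #7 pop 2: in=⊤ → 0 (no change)
  #8 pop 4: in=⊤ → ⊤ (was 2); enqueue [1]
  #9 pop 1: in=⊤ → ⊤ (no change)

Fixpoint:
  val[0] = ⊥
  val[1] = ⊤
  val[2] = 0
  val[3] = ⊥
  val[4] = ⊤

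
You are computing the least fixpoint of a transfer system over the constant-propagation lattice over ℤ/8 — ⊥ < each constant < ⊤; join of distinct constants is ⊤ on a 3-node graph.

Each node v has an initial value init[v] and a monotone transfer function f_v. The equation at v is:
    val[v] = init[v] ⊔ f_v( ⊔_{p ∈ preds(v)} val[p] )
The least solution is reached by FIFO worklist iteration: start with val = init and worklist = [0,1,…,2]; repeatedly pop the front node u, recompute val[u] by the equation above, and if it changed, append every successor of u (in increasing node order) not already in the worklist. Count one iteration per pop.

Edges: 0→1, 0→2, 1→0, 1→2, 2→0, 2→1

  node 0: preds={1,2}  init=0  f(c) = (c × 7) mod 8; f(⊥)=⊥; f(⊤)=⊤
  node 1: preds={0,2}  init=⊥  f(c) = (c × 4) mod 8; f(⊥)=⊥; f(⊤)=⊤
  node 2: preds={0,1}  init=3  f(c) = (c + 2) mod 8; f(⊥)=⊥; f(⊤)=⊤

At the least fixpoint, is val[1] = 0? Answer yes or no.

no

Worklist (5 pops):
  #1 pop 0: in=3 → ⊤ (was 0); enqueue []
  #2 pop 1: in=⊤ → ⊤ (was ⊥); enqueue [0]
  #3 pop 2: in=⊤ → ⊤ (was 3); enqueue [1]
  #4 pop 0: in=⊤ → ⊤ (no change)
  #5 pop 1: in=⊤ → ⊤ (no change)

Fixpoint:
  val[0] = ⊤
  val[1] = ⊤
  val[2] = ⊤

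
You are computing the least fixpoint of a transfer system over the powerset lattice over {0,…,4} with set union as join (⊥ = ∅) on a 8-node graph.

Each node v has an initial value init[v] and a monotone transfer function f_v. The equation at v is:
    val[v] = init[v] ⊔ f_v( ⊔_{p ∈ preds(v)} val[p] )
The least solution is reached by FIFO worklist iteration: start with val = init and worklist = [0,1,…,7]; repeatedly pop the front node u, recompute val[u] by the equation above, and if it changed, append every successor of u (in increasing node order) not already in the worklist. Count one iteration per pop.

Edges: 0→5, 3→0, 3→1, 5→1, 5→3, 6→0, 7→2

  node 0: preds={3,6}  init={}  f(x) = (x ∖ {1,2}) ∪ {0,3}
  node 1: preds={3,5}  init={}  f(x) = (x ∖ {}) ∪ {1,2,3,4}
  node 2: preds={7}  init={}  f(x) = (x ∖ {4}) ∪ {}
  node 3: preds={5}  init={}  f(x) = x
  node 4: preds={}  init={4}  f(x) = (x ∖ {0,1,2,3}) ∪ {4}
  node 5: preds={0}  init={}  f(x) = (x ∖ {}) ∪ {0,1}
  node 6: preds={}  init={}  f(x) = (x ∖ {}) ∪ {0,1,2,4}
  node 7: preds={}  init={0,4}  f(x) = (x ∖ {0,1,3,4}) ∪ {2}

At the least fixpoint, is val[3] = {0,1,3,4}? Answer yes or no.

yes

Trace (18 dequeues):
  [1] u=0 | in {} | out {0,3} | prev {} | push {}
  [2] u=1 | in {} | out {1,2,3,4} | prev {} | push {}
  [3] u=2 | in {0,4} | out {0} | prev {} | push {}
  [4] u=3 | in {} | out {} | ==
  [5] u=4 | in {} | out {4} | ==
  [6] u=5 | in {0,3} | out {0,1,3} | prev {} | push {1,3}
  [7] u=6 | in {} | out {0,1,2,4} | prev {} | push {0}
  [8] u=7 | in {} | out {0,2,4} | prev {0,4} | push {2}
  [9] u=1 | in {0,1,3} | out {0,1,2,3,4} | prev {1,2,3,4} | push {}
  [10] u=3 | in {0,1,3} | out {0,1,3} | prev {} | push {1}
  [11] u=0 | in {0,1,2,3,4} | out {0,3,4} | prev {0,3} | push {5}
  [12] u=2 | in {0,2,4} | out {0,2} | prev {0} | push {}
  [13] u=1 | in {0,1,3} | out {0,1,2,3,4} | ==
  [14] u=5 | in {0,3,4} | out {0,1,3,4} | prev {0,1,3} | push {1,3}
  [15] u=1 | in {0,1,3,4} | out {0,1,2,3,4} | ==
  [16] u=3 | in {0,1,3,4} | out {0,1,3,4} | prev {0,1,3} | push {0,1}
  [17] u=0 | in {0,1,2,3,4} | out {0,3,4} | ==
  [18] u=1 | in {0,1,3,4} | out {0,1,2,3,4} | ==

Converged values:
  [0] {0,3,4}
  [1] {0,1,2,3,4}
  [2] {0,2}
  [3] {0,1,3,4}
  [4] {4}
  [5] {0,1,3,4}
  [6] {0,1,2,4}
  [7] {0,2,4}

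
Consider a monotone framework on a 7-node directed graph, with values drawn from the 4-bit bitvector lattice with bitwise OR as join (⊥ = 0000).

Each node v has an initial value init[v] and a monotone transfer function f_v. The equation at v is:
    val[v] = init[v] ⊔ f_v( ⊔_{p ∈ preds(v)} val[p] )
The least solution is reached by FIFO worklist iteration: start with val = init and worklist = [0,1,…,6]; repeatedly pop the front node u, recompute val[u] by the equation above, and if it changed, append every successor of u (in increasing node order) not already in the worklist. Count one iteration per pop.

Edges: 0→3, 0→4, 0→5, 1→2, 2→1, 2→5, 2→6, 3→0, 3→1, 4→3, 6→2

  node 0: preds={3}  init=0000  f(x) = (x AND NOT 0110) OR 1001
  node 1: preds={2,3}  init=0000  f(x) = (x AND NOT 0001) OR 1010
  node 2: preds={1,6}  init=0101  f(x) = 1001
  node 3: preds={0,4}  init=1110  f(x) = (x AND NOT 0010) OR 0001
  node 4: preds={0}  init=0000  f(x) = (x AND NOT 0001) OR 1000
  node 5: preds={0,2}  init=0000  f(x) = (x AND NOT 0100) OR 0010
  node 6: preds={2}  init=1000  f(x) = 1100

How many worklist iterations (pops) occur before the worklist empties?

11

Trace (11 dequeues):
  [1] u=0 | in 1110 | out 1001 | prev 0000 | push {}
  [2] u=1 | in 1111 | out 1110 | prev 0000 | push {}
  [3] u=2 | in 1110 | out 1101 | prev 0101 | push {1}
  [4] u=3 | in 1001 | out 1111 | prev 1110 | push {0}
  [5] u=4 | in 1001 | out 1000 | prev 0000 | push {3}
  [6] u=5 | in 1101 | out 1011 | prev 0000 | push {}
  [7] u=6 | in 1101 | out 1100 | prev 1000 | push {2}
  [8] u=1 | in 1111 | out 1110 | ==
  [9] u=0 | in 1111 | out 1001 | ==
  [10] u=3 | in 1001 | out 1111 | ==
  [11] u=2 | in 1110 | out 1101 | ==

Converged values:
  [0] 1001
  [1] 1110
  [2] 1101
  [3] 1111
  [4] 1000
  [5] 1011
  [6] 1100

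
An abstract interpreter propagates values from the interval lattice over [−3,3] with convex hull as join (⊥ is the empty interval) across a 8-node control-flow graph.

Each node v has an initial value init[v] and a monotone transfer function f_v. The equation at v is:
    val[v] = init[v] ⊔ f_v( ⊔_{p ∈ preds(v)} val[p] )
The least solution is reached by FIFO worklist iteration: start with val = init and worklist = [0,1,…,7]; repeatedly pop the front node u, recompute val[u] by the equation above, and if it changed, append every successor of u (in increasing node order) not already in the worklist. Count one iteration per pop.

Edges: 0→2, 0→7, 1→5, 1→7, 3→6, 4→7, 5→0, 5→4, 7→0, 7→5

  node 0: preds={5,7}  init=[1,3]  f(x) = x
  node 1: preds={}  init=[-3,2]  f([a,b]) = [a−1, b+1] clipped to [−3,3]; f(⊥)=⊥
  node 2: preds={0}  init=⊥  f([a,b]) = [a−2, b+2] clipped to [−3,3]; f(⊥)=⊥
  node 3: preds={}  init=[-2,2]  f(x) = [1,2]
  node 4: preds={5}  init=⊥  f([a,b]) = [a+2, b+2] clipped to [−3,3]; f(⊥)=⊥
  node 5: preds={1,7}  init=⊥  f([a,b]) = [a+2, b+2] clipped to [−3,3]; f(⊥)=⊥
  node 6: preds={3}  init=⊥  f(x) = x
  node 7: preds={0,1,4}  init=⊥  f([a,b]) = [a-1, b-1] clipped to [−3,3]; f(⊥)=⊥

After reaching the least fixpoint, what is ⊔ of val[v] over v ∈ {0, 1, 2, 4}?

Trace (13 dequeues):
  [1] u=0 | in ⊥ | out [1,3] | ==
  [2] u=1 | in ⊥ | out [-3,2] | ==
  [3] u=2 | in [1,3] | out [-1,3] | prev ⊥ | push {}
  [4] u=3 | in ⊥ | out [-2,2] | ==
  [5] u=4 | in ⊥ | out ⊥ | ==
  [6] u=5 | in [-3,2] | out [-1,3] | prev ⊥ | push {0,4}
  [7] u=6 | in [-2,2] | out [-2,2] | prev ⊥ | push {}
  [8] u=7 | in [-3,3] | out [-3,2] | prev ⊥ | push {5}
  [9] u=0 | in [-3,3] | out [-3,3] | prev [1,3] | push {2,7}
  [10] u=4 | in [-1,3] | out [1,3] | prev ⊥ | push {}
  [11] u=5 | in [-3,2] | out [-1,3] | ==
  [12] u=2 | in [-3,3] | out [-3,3] | prev [-1,3] | push {}
  [13] u=7 | in [-3,3] | out [-3,2] | ==

Converged values:
  [0] [-3,3]
  [1] [-3,2]
  [2] [-3,3]
  [3] [-2,2]
  [4] [1,3]
  [5] [-1,3]
  [6] [-2,2]
  [7] [-3,2]

[-3,3]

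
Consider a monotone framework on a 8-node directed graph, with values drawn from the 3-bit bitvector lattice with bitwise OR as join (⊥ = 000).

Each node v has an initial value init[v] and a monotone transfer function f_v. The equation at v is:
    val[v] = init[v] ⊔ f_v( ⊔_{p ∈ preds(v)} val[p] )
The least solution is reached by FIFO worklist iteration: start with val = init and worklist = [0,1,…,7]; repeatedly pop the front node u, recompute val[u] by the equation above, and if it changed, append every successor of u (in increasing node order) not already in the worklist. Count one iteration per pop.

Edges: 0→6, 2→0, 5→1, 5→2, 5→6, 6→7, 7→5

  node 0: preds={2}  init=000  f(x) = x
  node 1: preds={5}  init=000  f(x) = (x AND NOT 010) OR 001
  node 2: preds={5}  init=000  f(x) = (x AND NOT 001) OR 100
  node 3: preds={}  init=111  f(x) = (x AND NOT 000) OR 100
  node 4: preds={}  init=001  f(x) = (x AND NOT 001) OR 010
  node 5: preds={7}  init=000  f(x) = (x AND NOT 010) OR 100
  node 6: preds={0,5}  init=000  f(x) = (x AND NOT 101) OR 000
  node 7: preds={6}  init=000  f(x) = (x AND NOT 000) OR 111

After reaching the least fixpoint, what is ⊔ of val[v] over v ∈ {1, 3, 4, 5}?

Iteration log — 15 steps:
  step 1. node 0  ⊔preds=000  new=000  stable
  step 2. node 1  ⊔preds=000  new=001  old=000  +wl: 
  step 3. node 2  ⊔preds=000  new=100  old=000  +wl: 0
  step 4. node 3  ⊔preds=000  new=111  stable
  step 5. node 4  ⊔preds=000  new=011  old=001  +wl: 
  step 6. node 5  ⊔preds=000  new=100  old=000  +wl: 1,2
  step 7. node 6  ⊔preds=100  new=000  stable
  step 8. node 7  ⊔preds=000  new=111  old=000  +wl: 5
  step 9. node 0  ⊔preds=100  new=100  old=000  +wl: 6
  step 10. node 1  ⊔preds=100  new=101  old=001  +wl: 
  step 11. node 2  ⊔preds=100  new=100  stable
  step 12. node 5  ⊔preds=111  new=101  old=100  +wl: 1,2
  step 13. node 6  ⊔preds=101  new=000  stable
  step 14. node 1  ⊔preds=101  new=101  stable
  step 15. node 2  ⊔preds=101  new=100  stable

Least fixpoint reached:
  node 0: 100
  node 1: 101
  node 2: 100
  node 3: 111
  node 4: 011
  node 5: 101
  node 6: 000
  node 7: 111

111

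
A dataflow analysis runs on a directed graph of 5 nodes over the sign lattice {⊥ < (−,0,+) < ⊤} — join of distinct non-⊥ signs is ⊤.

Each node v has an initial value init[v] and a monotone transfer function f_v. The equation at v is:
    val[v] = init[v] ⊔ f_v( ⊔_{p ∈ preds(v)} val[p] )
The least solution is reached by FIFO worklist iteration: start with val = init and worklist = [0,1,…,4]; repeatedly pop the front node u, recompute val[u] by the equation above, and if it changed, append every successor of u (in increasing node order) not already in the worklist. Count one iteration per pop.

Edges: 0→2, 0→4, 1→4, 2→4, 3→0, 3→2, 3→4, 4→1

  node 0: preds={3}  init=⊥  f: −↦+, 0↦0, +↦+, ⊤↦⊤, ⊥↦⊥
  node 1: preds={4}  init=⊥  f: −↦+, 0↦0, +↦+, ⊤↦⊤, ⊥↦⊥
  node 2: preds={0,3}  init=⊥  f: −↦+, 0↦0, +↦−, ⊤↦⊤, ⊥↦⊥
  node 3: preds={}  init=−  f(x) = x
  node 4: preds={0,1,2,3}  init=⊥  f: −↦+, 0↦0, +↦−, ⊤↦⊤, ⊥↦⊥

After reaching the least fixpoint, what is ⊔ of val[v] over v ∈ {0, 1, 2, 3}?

⊤

Trace (7 dequeues):
  [1] u=0 | in − | out + | prev ⊥ | push {}
  [2] u=1 | in ⊥ | out ⊥ | ==
  [3] u=2 | in ⊤ | out ⊤ | prev ⊥ | push {}
  [4] u=3 | in ⊥ | out − | ==
  [5] u=4 | in ⊤ | out ⊤ | prev ⊥ | push {1}
  [6] u=1 | in ⊤ | out ⊤ | prev ⊥ | push {4}
  [7] u=4 | in ⊤ | out ⊤ | ==

Converged values:
  [0] +
  [1] ⊤
  [2] ⊤
  [3] −
  [4] ⊤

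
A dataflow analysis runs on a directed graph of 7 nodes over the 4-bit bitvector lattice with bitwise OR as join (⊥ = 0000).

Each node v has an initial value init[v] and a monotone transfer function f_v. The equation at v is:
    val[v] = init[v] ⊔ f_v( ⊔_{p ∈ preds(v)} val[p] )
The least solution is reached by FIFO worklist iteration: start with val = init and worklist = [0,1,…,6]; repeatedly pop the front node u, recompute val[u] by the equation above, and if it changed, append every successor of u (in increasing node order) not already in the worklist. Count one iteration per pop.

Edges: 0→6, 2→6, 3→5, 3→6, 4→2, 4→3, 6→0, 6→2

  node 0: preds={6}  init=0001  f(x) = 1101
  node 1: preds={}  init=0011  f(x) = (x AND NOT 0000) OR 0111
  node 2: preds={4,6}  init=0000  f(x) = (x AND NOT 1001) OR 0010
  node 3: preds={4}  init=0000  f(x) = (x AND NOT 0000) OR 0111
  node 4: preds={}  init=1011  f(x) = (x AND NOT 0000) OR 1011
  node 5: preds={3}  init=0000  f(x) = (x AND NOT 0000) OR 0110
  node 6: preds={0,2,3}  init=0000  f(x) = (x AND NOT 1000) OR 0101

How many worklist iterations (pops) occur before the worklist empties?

Worklist (10 pops):
  #1 pop 0: in=0000 → 1101 (was 0001); enqueue []
  #2 pop 1: in=0000 → 0111 (was 0011); enqueue []
  #3 pop 2: in=1011 → 0010 (was 0000); enqueue []
  #4 pop 3: in=1011 → 1111 (was 0000); enqueue []
  #5 pop 4: in=0000 → 1011 (no change)
  #6 pop 5: in=1111 → 1111 (was 0000); enqueue []
  #7 pop 6: in=1111 → 0111 (was 0000); enqueue [0,2]
  #8 pop 0: in=0111 → 1101 (no change)
  #9 pop 2: in=1111 → 0110 (was 0010); enqueue [6]
  #10 pop 6: in=1111 → 0111 (no change)

Fixpoint:
  val[0] = 1101
  val[1] = 0111
  val[2] = 0110
  val[3] = 1111
  val[4] = 1011
  val[5] = 1111
  val[6] = 0111

10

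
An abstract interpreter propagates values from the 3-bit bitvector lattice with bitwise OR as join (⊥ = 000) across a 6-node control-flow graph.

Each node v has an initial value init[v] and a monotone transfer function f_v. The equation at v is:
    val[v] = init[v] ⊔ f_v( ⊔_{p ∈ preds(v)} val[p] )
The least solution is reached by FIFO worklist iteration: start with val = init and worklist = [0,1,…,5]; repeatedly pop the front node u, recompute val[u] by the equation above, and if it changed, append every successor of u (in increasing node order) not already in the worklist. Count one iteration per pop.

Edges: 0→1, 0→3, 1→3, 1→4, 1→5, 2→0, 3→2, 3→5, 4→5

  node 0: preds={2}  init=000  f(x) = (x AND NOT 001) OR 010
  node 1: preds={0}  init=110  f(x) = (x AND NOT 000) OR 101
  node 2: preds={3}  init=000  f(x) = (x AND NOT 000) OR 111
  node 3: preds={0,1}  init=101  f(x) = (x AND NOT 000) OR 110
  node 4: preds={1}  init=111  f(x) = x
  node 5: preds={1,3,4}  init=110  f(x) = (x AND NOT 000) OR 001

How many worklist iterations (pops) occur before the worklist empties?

Iteration log — 10 steps:
  step 1. node 0  ⊔preds=000  new=010  old=000  +wl: 
  step 2. node 1  ⊔preds=010  new=111  old=110  +wl: 
  step 3. node 2  ⊔preds=101  new=111  old=000  +wl: 0
  step 4. node 3  ⊔preds=111  new=111  old=101  +wl: 2
  step 5. node 4  ⊔preds=111  new=111  stable
  step 6. node 5  ⊔preds=111  new=111  old=110  +wl: 
  step 7. node 0  ⊔preds=111  new=110  old=010  +wl: 1,3
  step 8. node 2  ⊔preds=111  new=111  stable
  step 9. node 1  ⊔preds=110  new=111  stable
  step 10. node 3  ⊔preds=111  new=111  stable

Least fixpoint reached:
  node 0: 110
  node 1: 111
  node 2: 111
  node 3: 111
  node 4: 111
  node 5: 111

10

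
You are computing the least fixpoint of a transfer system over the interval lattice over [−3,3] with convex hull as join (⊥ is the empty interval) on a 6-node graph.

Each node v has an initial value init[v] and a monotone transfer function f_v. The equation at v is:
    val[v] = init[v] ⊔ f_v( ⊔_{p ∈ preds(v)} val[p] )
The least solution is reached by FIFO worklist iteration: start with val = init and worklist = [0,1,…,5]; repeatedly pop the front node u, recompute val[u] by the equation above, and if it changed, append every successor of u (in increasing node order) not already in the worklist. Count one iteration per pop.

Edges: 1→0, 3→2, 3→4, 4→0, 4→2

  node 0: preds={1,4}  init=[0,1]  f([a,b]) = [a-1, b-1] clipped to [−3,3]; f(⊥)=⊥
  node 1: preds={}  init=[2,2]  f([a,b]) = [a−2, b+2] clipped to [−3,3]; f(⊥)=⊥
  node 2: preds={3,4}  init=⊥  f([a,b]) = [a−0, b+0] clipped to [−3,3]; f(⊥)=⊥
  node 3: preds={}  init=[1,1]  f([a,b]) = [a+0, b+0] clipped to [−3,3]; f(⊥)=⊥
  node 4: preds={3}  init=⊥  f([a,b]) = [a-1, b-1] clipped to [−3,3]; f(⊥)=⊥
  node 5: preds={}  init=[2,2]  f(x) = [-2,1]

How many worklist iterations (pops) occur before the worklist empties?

Trace (8 dequeues):
  [1] u=0 | in [2,2] | out [0,1] | ==
  [2] u=1 | in ⊥ | out [2,2] | ==
  [3] u=2 | in [1,1] | out [1,1] | prev ⊥ | push {}
  [4] u=3 | in ⊥ | out [1,1] | ==
  [5] u=4 | in [1,1] | out [0,0] | prev ⊥ | push {0,2}
  [6] u=5 | in ⊥ | out [-2,2] | prev [2,2] | push {}
  [7] u=0 | in [0,2] | out [-1,1] | prev [0,1] | push {}
  [8] u=2 | in [0,1] | out [0,1] | prev [1,1] | push {}

Converged values:
  [0] [-1,1]
  [1] [2,2]
  [2] [0,1]
  [3] [1,1]
  [4] [0,0]
  [5] [-2,2]

8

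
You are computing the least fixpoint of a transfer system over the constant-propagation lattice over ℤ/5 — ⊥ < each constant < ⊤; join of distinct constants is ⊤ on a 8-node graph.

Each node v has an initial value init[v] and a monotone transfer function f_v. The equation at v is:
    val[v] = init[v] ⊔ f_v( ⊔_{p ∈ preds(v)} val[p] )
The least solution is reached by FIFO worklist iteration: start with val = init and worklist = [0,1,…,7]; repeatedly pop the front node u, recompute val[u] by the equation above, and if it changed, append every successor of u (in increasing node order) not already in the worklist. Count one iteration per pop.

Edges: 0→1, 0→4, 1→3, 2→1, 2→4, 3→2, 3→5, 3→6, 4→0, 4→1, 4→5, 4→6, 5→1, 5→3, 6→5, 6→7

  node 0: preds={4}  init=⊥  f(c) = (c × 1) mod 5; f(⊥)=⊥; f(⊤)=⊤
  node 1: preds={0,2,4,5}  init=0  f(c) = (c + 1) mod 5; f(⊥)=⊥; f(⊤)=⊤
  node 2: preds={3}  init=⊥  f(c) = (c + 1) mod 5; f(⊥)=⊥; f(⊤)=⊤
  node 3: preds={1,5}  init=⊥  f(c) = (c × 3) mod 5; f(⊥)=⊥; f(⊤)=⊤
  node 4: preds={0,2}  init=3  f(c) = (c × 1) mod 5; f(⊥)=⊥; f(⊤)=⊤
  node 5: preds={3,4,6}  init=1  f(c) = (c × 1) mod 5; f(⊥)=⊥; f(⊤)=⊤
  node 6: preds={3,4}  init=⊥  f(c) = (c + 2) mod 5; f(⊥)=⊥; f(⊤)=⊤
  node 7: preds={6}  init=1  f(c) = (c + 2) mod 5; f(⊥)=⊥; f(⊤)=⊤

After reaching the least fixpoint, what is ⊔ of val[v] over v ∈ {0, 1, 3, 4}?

⊤

Iteration log — 18 steps:
  step 1. node 0  ⊔preds=3  new=3  old=⊥  +wl: 
  step 2. node 1  ⊔preds=⊤  new=⊤  old=0  +wl: 
  step 3. node 2  ⊔preds=⊥  new=⊥  stable
  step 4. node 3  ⊔preds=⊤  new=⊤  old=⊥  +wl: 2
  step 5. node 4  ⊔preds=3  new=3  stable
  step 6. node 5  ⊔preds=⊤  new=⊤  old=1  +wl: 1,3
  step 7. node 6  ⊔preds=⊤  new=⊤  old=⊥  +wl: 5
  step 8. node 7  ⊔preds=⊤  new=⊤  old=1  +wl: 
  step 9. node 2  ⊔preds=⊤  new=⊤  old=⊥  +wl: 4
  step 10. node 1  ⊔preds=⊤  new=⊤  stable
  step 11. node 3  ⊔preds=⊤  new=⊤  stable
  step 12. node 5  ⊔preds=⊤  new=⊤  stable
  step 13. node 4  ⊔preds=⊤  new=⊤  old=3  +wl: 0,1,5,6
  step 14. node 0  ⊔preds=⊤  new=⊤  old=3  +wl: 4
  step 15. node 1  ⊔preds=⊤  new=⊤  stable
  step 16. node 5  ⊔preds=⊤  new=⊤  stable
  step 17. node 6  ⊔preds=⊤  new=⊤  stable
  step 18. node 4  ⊔preds=⊤  new=⊤  stable

Least fixpoint reached:
  node 0: ⊤
  node 1: ⊤
  node 2: ⊤
  node 3: ⊤
  node 4: ⊤
  node 5: ⊤
  node 6: ⊤
  node 7: ⊤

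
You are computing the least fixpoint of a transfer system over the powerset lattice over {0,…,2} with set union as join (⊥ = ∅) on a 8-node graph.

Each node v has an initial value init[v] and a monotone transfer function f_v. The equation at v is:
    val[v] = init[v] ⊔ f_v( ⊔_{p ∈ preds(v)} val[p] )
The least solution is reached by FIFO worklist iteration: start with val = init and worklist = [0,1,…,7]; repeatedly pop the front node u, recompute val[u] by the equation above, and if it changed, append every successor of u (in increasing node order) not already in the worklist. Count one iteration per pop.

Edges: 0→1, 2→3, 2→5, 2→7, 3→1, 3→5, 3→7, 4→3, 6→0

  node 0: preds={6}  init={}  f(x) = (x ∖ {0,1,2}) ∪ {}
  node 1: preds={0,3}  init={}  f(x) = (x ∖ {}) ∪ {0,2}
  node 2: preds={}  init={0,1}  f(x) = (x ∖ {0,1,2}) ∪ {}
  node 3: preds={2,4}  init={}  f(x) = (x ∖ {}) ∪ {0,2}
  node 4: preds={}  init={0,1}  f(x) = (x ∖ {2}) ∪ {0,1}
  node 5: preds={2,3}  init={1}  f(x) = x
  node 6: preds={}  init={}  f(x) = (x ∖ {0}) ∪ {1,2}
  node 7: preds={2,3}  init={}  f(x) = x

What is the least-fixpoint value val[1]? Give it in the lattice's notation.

{0,1,2}

Iteration log — 10 steps:
  step 1. node 0  ⊔preds={}  new={}  stable
  step 2. node 1  ⊔preds={}  new={0,2}  old={}  +wl: 
  step 3. node 2  ⊔preds={}  new={0,1}  stable
  step 4. node 3  ⊔preds={0,1}  new={0,1,2}  old={}  +wl: 1
  step 5. node 4  ⊔preds={}  new={0,1}  stable
  step 6. node 5  ⊔preds={0,1,2}  new={0,1,2}  old={1}  +wl: 
  step 7. node 6  ⊔preds={}  new={1,2}  old={}  +wl: 0
  step 8. node 7  ⊔preds={0,1,2}  new={0,1,2}  old={}  +wl: 
  step 9. node 1  ⊔preds={0,1,2}  new={0,1,2}  old={0,2}  +wl: 
  step 10. node 0  ⊔preds={1,2}  new={}  stable

Least fixpoint reached:
  node 0: {}
  node 1: {0,1,2}
  node 2: {0,1}
  node 3: {0,1,2}
  node 4: {0,1}
  node 5: {0,1,2}
  node 6: {1,2}
  node 7: {0,1,2}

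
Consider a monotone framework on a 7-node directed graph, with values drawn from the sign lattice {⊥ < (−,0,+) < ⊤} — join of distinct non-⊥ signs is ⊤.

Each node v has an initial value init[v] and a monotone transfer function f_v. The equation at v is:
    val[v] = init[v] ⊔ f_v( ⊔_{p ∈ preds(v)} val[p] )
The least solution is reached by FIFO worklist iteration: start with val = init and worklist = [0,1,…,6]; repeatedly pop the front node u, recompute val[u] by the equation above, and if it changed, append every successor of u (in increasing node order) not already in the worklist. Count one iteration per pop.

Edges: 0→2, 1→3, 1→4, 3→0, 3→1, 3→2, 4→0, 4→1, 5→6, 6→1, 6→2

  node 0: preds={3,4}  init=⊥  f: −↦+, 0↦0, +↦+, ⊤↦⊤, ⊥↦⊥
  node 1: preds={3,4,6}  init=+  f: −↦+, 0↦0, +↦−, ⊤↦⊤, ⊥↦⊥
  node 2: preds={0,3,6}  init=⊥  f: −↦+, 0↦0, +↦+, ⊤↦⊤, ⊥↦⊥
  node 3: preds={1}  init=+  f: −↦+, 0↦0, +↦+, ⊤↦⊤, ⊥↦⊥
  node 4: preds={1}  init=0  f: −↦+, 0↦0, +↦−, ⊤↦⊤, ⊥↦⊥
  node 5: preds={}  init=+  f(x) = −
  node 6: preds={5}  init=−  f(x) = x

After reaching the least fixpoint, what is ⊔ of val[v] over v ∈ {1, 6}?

Iteration log — 10 steps:
  step 1. node 0  ⊔preds=⊤  new=⊤  old=⊥  +wl: 
  step 2. node 1  ⊔preds=⊤  new=⊤  old=+  +wl: 
  step 3. node 2  ⊔preds=⊤  new=⊤  old=⊥  +wl: 
  step 4. node 3  ⊔preds=⊤  new=⊤  old=+  +wl: 0,1,2
  step 5. node 4  ⊔preds=⊤  new=⊤  old=0  +wl: 
  step 6. node 5  ⊔preds=⊥  new=⊤  old=+  +wl: 
  step 7. node 6  ⊔preds=⊤  new=⊤  old=−  +wl: 
  step 8. node 0  ⊔preds=⊤  new=⊤  stable
  step 9. node 1  ⊔preds=⊤  new=⊤  stable
  step 10. node 2  ⊔preds=⊤  new=⊤  stable

Least fixpoint reached:
  node 0: ⊤
  node 1: ⊤
  node 2: ⊤
  node 3: ⊤
  node 4: ⊤
  node 5: ⊤
  node 6: ⊤

⊤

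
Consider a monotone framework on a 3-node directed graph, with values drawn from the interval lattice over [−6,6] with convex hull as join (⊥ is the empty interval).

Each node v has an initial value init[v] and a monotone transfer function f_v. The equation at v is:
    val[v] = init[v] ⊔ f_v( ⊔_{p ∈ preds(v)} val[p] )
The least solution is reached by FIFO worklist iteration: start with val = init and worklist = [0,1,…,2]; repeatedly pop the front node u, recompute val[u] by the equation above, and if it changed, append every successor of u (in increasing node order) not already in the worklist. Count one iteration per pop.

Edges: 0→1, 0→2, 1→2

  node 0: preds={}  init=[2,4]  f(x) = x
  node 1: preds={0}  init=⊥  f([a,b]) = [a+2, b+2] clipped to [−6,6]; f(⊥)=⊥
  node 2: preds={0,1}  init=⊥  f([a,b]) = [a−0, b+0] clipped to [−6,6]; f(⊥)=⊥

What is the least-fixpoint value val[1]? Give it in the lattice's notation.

[4,6]

Worklist (3 pops):
  #1 pop 0: in=⊥ → [2,4] (no change)
  #2 pop 1: in=[2,4] → [4,6] (was ⊥); enqueue []
  #3 pop 2: in=[2,6] → [2,6] (was ⊥); enqueue []

Fixpoint:
  val[0] = [2,4]
  val[1] = [4,6]
  val[2] = [2,6]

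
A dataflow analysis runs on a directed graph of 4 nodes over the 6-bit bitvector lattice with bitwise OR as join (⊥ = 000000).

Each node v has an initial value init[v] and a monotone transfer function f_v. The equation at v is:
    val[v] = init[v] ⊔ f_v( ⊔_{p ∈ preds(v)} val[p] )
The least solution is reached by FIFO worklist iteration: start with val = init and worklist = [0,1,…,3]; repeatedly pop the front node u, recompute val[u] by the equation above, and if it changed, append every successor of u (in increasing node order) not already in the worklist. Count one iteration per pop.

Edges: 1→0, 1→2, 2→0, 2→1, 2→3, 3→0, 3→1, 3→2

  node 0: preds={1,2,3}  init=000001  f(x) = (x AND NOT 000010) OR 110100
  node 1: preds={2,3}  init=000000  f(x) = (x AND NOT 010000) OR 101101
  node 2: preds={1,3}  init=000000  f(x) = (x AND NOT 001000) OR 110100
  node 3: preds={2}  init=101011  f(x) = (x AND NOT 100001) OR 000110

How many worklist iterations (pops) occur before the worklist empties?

Trace (7 dequeues):
  [1] u=0 | in 101011 | out 111101 | prev 000001 | push {}
  [2] u=1 | in 101011 | out 101111 | prev 000000 | push {0}
  [3] u=2 | in 101111 | out 110111 | prev 000000 | push {1}
  [4] u=3 | in 110111 | out 111111 | prev 101011 | push {2}
  [5] u=0 | in 111111 | out 111101 | ==
  [6] u=1 | in 111111 | out 101111 | ==
  [7] u=2 | in 111111 | out 110111 | ==

Converged values:
  [0] 111101
  [1] 101111
  [2] 110111
  [3] 111111

7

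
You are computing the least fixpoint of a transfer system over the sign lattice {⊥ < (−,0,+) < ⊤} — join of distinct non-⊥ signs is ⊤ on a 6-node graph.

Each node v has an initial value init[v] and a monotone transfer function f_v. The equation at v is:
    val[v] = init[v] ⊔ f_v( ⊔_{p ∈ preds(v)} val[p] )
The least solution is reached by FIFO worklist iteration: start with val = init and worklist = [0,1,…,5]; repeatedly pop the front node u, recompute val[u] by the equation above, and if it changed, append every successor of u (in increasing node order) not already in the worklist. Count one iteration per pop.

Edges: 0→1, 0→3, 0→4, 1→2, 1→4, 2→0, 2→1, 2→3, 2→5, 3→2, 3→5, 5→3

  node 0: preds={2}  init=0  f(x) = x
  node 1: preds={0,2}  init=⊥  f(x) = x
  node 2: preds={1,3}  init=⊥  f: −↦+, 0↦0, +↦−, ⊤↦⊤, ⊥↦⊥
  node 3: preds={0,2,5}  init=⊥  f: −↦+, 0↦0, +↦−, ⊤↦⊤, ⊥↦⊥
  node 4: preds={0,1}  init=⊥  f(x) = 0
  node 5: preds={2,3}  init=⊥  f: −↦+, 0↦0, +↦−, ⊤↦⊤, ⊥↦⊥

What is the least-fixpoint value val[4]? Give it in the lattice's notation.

Trace (10 dequeues):
  [1] u=0 | in ⊥ | out 0 | ==
  [2] u=1 | in 0 | out 0 | prev ⊥ | push {}
  [3] u=2 | in 0 | out 0 | prev ⊥ | push {0,1}
  [4] u=3 | in 0 | out 0 | prev ⊥ | push {2}
  [5] u=4 | in 0 | out 0 | prev ⊥ | push {}
  [6] u=5 | in 0 | out 0 | prev ⊥ | push {3}
  [7] u=0 | in 0 | out 0 | ==
  [8] u=1 | in 0 | out 0 | ==
  [9] u=2 | in 0 | out 0 | ==
  [10] u=3 | in 0 | out 0 | ==

Converged values:
  [0] 0
  [1] 0
  [2] 0
  [3] 0
  [4] 0
  [5] 0

0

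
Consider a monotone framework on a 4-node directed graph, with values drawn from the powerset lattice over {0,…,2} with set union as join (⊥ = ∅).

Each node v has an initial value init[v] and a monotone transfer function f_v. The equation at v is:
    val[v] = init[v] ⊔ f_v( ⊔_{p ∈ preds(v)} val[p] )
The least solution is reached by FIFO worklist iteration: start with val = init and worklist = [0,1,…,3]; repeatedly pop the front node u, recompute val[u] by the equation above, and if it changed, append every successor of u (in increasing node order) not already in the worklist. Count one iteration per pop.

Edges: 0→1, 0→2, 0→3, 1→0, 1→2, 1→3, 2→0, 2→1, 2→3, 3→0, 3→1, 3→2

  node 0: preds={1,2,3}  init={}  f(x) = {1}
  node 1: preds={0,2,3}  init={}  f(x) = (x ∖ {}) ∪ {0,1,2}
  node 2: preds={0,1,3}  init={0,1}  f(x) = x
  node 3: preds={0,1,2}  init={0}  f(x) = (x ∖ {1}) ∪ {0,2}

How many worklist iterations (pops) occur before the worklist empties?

Worklist (7 pops):
  #1 pop 0: in={0,1} → {1} (was {}); enqueue []
  #2 pop 1: in={0,1} → {0,1,2} (was {}); enqueue [0]
  #3 pop 2: in={0,1,2} → {0,1,2} (was {0,1}); enqueue [1]
  #4 pop 3: in={0,1,2} → {0,2} (was {0}); enqueue [2]
  #5 pop 0: in={0,1,2} → {1} (no change)
  #6 pop 1: in={0,1,2} → {0,1,2} (no change)
  #7 pop 2: in={0,1,2} → {0,1,2} (no change)

Fixpoint:
  val[0] = {1}
  val[1] = {0,1,2}
  val[2] = {0,1,2}
  val[3] = {0,2}

7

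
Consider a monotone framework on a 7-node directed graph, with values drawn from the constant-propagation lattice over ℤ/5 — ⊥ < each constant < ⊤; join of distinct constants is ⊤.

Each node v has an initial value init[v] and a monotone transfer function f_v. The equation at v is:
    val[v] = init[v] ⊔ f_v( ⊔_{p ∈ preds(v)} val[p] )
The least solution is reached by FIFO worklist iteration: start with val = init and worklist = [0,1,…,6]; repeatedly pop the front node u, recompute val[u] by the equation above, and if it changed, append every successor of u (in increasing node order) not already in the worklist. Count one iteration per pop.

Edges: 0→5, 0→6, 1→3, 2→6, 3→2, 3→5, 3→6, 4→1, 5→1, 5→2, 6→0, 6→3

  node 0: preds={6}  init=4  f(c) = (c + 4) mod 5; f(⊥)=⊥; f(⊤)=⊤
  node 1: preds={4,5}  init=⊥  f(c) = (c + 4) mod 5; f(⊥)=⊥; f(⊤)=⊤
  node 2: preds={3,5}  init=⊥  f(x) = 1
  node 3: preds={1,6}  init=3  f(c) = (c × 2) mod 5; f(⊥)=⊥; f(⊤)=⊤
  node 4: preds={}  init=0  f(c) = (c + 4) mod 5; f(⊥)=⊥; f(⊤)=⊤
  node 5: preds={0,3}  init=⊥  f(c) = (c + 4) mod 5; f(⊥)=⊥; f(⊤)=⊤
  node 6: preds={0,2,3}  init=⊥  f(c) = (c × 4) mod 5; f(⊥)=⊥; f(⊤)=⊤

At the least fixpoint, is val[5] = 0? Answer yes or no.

no

Worklist (14 pops):
  #1 pop 0: in=⊥ → 4 (no change)
  #2 pop 1: in=0 → 4 (was ⊥); enqueue []
  #3 pop 2: in=3 → 1 (was ⊥); enqueue []
  #4 pop 3: in=4 → 3 (no change)
  #5 pop 4: in=⊥ → 0 (no change)
  #6 pop 5: in=⊤ → ⊤ (was ⊥); enqueue [1,2]
  #7 pop 6: in=⊤ → ⊤ (was ⊥); enqueue [0,3]
  #8 pop 1: in=⊤ → ⊤ (was 4); enqueue []
  #9 pop 2: in=⊤ → 1 (no change)
  #10 pop 0: in=⊤ → ⊤ (was 4); enqueue [5,6]
  #11 pop 3: in=⊤ → ⊤ (was 3); enqueue [2]
  #12 pop 5: in=⊤ → ⊤ (no change)
  #13 pop 6: in=⊤ → ⊤ (no change)
  #14 pop 2: in=⊤ → 1 (no change)

Fixpoint:
  val[0] = ⊤
  val[1] = ⊤
  val[2] = 1
  val[3] = ⊤
  val[4] = 0
  val[5] = ⊤
  val[6] = ⊤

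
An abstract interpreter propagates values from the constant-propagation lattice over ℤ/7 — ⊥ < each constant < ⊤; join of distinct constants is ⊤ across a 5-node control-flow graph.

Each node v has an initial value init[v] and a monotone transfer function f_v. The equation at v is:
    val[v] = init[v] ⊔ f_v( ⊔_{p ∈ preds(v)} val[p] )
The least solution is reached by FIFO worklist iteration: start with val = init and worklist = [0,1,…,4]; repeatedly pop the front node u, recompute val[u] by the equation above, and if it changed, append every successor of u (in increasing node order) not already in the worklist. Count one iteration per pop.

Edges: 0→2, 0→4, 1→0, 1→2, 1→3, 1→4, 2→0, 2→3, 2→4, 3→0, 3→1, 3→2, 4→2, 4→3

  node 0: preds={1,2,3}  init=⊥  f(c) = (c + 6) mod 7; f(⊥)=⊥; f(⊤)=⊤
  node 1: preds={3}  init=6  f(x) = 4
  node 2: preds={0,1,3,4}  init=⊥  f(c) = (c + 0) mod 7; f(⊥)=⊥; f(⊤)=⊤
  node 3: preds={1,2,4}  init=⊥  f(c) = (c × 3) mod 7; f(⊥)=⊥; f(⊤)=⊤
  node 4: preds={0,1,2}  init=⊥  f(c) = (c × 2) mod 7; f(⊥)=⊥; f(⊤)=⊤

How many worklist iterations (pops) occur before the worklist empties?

10

Worklist (10 pops):
  #1 pop 0: in=6 → 5 (was ⊥); enqueue []
  #2 pop 1: in=⊥ → ⊤ (was 6); enqueue [0]
  #3 pop 2: in=⊤ → ⊤ (was ⊥); enqueue []
  #4 pop 3: in=⊤ → ⊤ (was ⊥); enqueue [1,2]
  #5 pop 4: in=⊤ → ⊤ (was ⊥); enqueue [3]
  #6 pop 0: in=⊤ → ⊤ (was 5); enqueue [4]
  #7 pop 1: in=⊤ → ⊤ (no change)
  #8 pop 2: in=⊤ → ⊤ (no change)
  #9 pop 3: in=⊤ → ⊤ (no change)
  #10 pop 4: in=⊤ → ⊤ (no change)

Fixpoint:
  val[0] = ⊤
  val[1] = ⊤
  val[2] = ⊤
  val[3] = ⊤
  val[4] = ⊤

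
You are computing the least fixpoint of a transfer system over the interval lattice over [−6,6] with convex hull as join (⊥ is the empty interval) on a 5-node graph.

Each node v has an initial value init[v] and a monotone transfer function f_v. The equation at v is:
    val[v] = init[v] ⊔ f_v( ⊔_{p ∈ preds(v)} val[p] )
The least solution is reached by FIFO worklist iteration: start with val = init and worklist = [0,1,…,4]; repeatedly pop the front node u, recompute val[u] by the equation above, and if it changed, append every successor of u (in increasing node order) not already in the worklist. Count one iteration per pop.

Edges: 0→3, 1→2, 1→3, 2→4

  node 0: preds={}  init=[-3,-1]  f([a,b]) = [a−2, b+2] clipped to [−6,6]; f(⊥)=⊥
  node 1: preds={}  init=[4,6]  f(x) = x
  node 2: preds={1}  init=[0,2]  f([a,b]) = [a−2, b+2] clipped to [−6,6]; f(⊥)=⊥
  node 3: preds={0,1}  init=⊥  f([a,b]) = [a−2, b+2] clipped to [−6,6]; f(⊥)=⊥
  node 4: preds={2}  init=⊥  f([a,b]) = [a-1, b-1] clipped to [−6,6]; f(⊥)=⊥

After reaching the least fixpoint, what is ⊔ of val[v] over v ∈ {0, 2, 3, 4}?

[-5,6]

Worklist (5 pops):
  #1 pop 0: in=⊥ → [-3,-1] (no change)
  #2 pop 1: in=⊥ → [4,6] (no change)
  #3 pop 2: in=[4,6] → [0,6] (was [0,2]); enqueue []
  #4 pop 3: in=[-3,6] → [-5,6] (was ⊥); enqueue []
  #5 pop 4: in=[0,6] → [-1,5] (was ⊥); enqueue []

Fixpoint:
  val[0] = [-3,-1]
  val[1] = [4,6]
  val[2] = [0,6]
  val[3] = [-5,6]
  val[4] = [-1,5]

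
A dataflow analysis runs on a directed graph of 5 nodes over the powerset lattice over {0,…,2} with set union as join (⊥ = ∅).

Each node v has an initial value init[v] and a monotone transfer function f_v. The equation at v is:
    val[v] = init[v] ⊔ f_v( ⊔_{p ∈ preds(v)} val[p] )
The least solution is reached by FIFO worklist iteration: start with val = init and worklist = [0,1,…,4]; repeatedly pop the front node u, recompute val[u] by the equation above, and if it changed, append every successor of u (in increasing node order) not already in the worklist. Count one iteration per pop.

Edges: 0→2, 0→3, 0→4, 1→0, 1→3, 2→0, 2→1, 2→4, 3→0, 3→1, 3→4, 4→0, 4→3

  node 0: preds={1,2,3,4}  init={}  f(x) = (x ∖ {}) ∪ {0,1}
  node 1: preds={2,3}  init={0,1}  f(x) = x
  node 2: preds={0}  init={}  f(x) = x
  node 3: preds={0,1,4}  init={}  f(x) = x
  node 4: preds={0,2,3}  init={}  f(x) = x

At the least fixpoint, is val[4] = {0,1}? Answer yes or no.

Iteration log — 8 steps:
  step 1. node 0  ⊔preds={0,1}  new={0,1}  old={}  +wl: 
  step 2. node 1  ⊔preds={}  new={0,1}  stable
  step 3. node 2  ⊔preds={0,1}  new={0,1}  old={}  +wl: 0,1
  step 4. node 3  ⊔preds={0,1}  new={0,1}  old={}  +wl: 
  step 5. node 4  ⊔preds={0,1}  new={0,1}  old={}  +wl: 3
  step 6. node 0  ⊔preds={0,1}  new={0,1}  stable
  step 7. node 1  ⊔preds={0,1}  new={0,1}  stable
  step 8. node 3  ⊔preds={0,1}  new={0,1}  stable

Least fixpoint reached:
  node 0: {0,1}
  node 1: {0,1}
  node 2: {0,1}
  node 3: {0,1}
  node 4: {0,1}

yes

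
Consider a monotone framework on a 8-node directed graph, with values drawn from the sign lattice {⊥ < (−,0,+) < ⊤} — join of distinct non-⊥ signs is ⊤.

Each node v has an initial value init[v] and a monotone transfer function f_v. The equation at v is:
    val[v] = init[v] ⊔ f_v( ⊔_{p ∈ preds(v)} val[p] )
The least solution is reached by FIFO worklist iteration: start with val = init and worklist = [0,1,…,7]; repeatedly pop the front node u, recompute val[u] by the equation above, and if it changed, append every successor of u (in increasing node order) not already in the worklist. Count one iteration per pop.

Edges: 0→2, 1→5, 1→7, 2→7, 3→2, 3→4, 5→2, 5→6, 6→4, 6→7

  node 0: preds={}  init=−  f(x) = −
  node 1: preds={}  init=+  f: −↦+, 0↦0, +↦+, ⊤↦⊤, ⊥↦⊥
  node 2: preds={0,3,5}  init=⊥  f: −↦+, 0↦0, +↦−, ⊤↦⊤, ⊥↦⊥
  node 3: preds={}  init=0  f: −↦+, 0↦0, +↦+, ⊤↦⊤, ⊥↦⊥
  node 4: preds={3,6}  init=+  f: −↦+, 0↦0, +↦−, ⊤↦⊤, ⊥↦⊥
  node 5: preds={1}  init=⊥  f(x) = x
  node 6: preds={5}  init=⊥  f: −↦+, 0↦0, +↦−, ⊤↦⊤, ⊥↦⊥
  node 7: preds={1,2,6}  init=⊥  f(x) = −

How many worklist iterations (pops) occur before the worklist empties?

Trace (10 dequeues):
  [1] u=0 | in ⊥ | out − | ==
  [2] u=1 | in ⊥ | out + | ==
  [3] u=2 | in ⊤ | out ⊤ | prev ⊥ | push {}
  [4] u=3 | in ⊥ | out 0 | ==
  [5] u=4 | in 0 | out ⊤ | prev + | push {}
  [6] u=5 | in + | out + | prev ⊥ | push {2}
  [7] u=6 | in + | out − | prev ⊥ | push {4}
  [8] u=7 | in ⊤ | out − | prev ⊥ | push {}
  [9] u=2 | in ⊤ | out ⊤ | ==
  [10] u=4 | in ⊤ | out ⊤ | ==

Converged values:
  [0] −
  [1] +
  [2] ⊤
  [3] 0
  [4] ⊤
  [5] +
  [6] −
  [7] −

10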